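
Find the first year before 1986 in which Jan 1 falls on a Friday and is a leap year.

Jan 1 advances by 2 weekdays after a leap year and by 1 after a common year.
1986: Jan 1 is Wednesday.
1985: Tuesday
1984: Sunday (leap)
1983: Saturday
1982: Friday
1981: Thursday
1980: Tuesday (leap)
1979: Monday
1978: Sunday
1977: Saturday
1976: Thursday (leap)
1975: Wednesday
1974: Tuesday
1973: Monday
1972: Saturday (leap)
1971: Friday
1970: Thursday
1969: Wednesday
1968: Monday (leap)
1967: Sunday
1966: Saturday
1965: Friday
1964: Wednesday (leap)
1963: Tuesday
1962: Monday
1961: Sunday
1960: Friday (leap)
1960 begins on a Friday and is a leap year.

1960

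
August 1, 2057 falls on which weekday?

January 1, 2057 is a Monday.
August 1 is day 213 of the year, i.e. 212 days after Jan 1.
212 mod 7 = 2, so advance 2 weekdays from Monday: Wednesday.

Wednesday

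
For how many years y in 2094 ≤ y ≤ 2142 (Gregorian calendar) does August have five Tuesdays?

21

August has 31 days; it has five Tuesdays when Tuesday falls among the first (month-length − 28) days — i.e. when August 1 is one of Tuesday/Monday/Sunday.
August 1 by year: 2094:Sun✓ 2095:Mon✓ 2096:Wed 2097:Thu 2098:Fri 2099:Sat 2100:Sun✓ 2101:Mon✓ 2102:Tue✓ 2103:Wed 2104:Fri 2105:Sat 2106:Sun✓ 2107:Mon✓ 2108:Wed …(19 more)… 2128:Sun✓ 2129:Mon✓ 2130:Tue✓ 2131:Wed 2132:Fri 2133:Sat 2134:Sun✓ 2135:Mon✓ 2136:Wed 2137:Thu 2138:Fri 2139:Sat 2140:Mon✓ 2141:Tue✓ 2142:Wed
Years with five Tuesdays: 2094, 2095, 2100, 2101, 2102, 2106, 2107, 2112, 2113, 2117, 2118, 2119, 2123, 2124, 2128, 2129, 2130, 2134, 2135, 2140, 2141 → 21.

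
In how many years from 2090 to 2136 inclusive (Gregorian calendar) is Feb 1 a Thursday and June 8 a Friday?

Check each year's weekday for Feb 1 and June 8:
  2090: Wed/Thu  2091: Thu/Fri ✓  2092: Fri/Sun  2093: Sun/Mon  2094: Mon/Tue  2095: Tue/Wed  2096: Wed/Fri  2097: Fri/Sat  2098: Sat/Sun  2099: Sun/Mon  2100: Mon/Tue  2101: Tue/Wed  2102: Wed/Thu  2103: Thu/Fri ✓  …(19 more)…  2123: Mon/Tue  2124: Tue/Thu  2125: Thu/Fri ✓  2126: Fri/Sat  2127: Sat/Sun  2128: Sun/Tue  2129: Tue/Wed  2130: Wed/Thu  2131: Thu/Fri ✓  2132: Fri/Sun  2133: Sun/Mon  2134: Mon/Tue  2135: Tue/Wed  2136: Wed/Fri
Both conditions hold in: 2091, 2103, 2114, 2125, 2131 — 5.

5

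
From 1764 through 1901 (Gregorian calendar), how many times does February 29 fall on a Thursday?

Leap years in 1764–1901: 33 of them.
Feb 29 weekday advances by 5 (mod 7) from one leap year to the next four years later (or differs when a century non-leap intervenes).
Leap-day weekdays: 1764:Wed 1768:Mon 1772:Sat 1776:Thu✓ 1780:Tue 1784:Sun 1788:Fri 1792:Wed 1796:Mon 1804:Wed 1808:Mon 1812:Sat 1816:Thu✓ …(7 more)… 1848:Tue 1852:Sun 1856:Fri 1860:Wed 1864:Mon 1868:Sat 1872:Thu✓ 1876:Tue 1880:Sun 1884:Fri 1888:Wed 1892:Mon 1896:Sat
Thursday: 1776, 1816, 1844, 1872 → 4.

4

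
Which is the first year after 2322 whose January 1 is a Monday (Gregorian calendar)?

2323

Jan 1 advances by 2 weekdays after a leap year and by 1 after a common year.
2322: Jan 1 is Sunday.
2323: Monday
2323 begins on a Monday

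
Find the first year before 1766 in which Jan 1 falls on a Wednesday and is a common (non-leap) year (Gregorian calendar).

Jan 1 advances by 2 weekdays after a leap year and by 1 after a common year.
1766: Jan 1 is Wednesday.
1765: Tuesday
1764: Sunday (leap)
1763: Saturday
1762: Friday
1761: Thursday
1760: Tuesday (leap)
1759: Monday
1758: Sunday
1757: Saturday
1756: Thursday (leap)
1755: Wednesday
1755 begins on a Wednesday and is a common year.

1755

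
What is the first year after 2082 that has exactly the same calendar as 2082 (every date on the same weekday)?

Two years share a calendar iff Jan 1 falls on the same weekday and both are leap or both are common. 2082: Jan 1 is Thursday, common year.
2083: Jan 1 Friday, common
2084: Jan 1 Saturday, leap
2085: Jan 1 Monday, common
2086: Jan 1 Tuesday, common
2087: Jan 1 Wednesday, common
2088: Jan 1 Thursday, leap
2089: Jan 1 Saturday, common
2090: Jan 1 Sunday, common
2091: Jan 1 Monday, common
2092: Jan 1 Tuesday, leap
2093: Jan 1 Thursday, common
2093 matches on both conditions.

2093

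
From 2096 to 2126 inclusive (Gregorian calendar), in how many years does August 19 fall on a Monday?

Track August 19's weekday year by year (advancing +1, or +2 across a Feb 29):
  2096: Sun  2097: Mon (+1) ✓  2098: Tue (+1)  2099: Wed (+1)  2100: Thu (+1)
  2101: Fri (+1)  2102: Sat (+1)  2103: Sun (+1)  2104: Tue (+2)  2105: Wed (+1)
  2106: Thu (+1)  2107: Fri (+1)  2108: Sun (+2)  2109: Mon (+1) ✓  … (3 more years) …
  2113: Sat (+1)  2114: Sun (+1)  2115: Mon (+1) ✓  2116: Wed (+2)  2117: Thu (+1)
  2118: Fri (+1)  2119: Sat (+1)  2120: Mon (+2) ✓  2121: Tue (+1)  2122: Wed (+1)
  2123: Thu (+1)  2124: Sat (+2)  2125: Sun (+1)  2126: Mon (+1) ✓
Monday years: 2097, 2109, 2115, 2120, 2126 — 5 in total.

5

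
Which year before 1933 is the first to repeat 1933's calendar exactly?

1922

Two years share a calendar iff Jan 1 falls on the same weekday and both are leap or both are common. 1933: Jan 1 is Sunday, common year.
1932: Jan 1 Friday, leap
1931: Jan 1 Thursday, common
1930: Jan 1 Wednesday, common
1929: Jan 1 Tuesday, common
1928: Jan 1 Sunday, leap
1927: Jan 1 Saturday, common
1926: Jan 1 Friday, common
1925: Jan 1 Thursday, common
1924: Jan 1 Tuesday, leap
1923: Jan 1 Monday, common
1922: Jan 1 Sunday, common
1922 matches on both conditions.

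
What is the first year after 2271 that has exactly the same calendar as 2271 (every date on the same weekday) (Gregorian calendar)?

2282

Two years share a calendar iff Jan 1 falls on the same weekday and both are leap or both are common. 2271: Jan 1 is Sunday, common year.
2272: Jan 1 Monday, leap
2273: Jan 1 Wednesday, common
2274: Jan 1 Thursday, common
2275: Jan 1 Friday, common
2276: Jan 1 Saturday, leap
2277: Jan 1 Monday, common
2278: Jan 1 Tuesday, common
2279: Jan 1 Wednesday, common
2280: Jan 1 Thursday, leap
2281: Jan 1 Saturday, common
2282: Jan 1 Sunday, common
2282 matches on both conditions.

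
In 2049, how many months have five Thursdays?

4

A month of length L has five Thursdays iff its first Thursday is on day ≤ L−28 (so day 1–3 in a 31-day month, 1–2 in a 30-day month, day 1 in a leap February).
Checking each month of 2049: Jan starts Fri (31d); Feb starts Mon (28d); Mar starts Mon (31d); Apr starts Thu (30d) ✓; May starts Sat (31d); Jun starts Tue (30d); Jul starts Thu (31d) ✓; Aug starts Sun (31d); Sep starts Wed (30d) ✓; Oct starts Fri (31d); Nov starts Mon (30d); Dec starts Wed (31d) ✓.
Five-Thursday months: April, July, September, December → 4.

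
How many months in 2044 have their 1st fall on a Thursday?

Check the 1st of each month of 2044: Jan 1: Fri, Feb 1: Mon, Mar 1: Tue, Apr 1: Fri, May 1: Sun, Jun 1: Wed, Jul 1: Fri, Aug 1: Mon, Sep 1: Thu, Oct 1: Sat, Nov 1: Tue, Dec 1: Thu.
Thursday occurs in September, December — 2 months.

2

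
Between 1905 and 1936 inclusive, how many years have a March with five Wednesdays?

13

March has 31 days; it has five Wednesdays when Wednesday falls among the first (month-length − 28) days — i.e. when March 1 is one of Wednesday/Tuesday/Monday.
March 1 by year: 1905:Wed✓ 1906:Thu 1907:Fri 1908:Sun 1909:Mon✓ 1910:Tue✓ 1911:Wed✓ 1912:Fri 1913:Sat 1914:Sun 1915:Mon✓ 1916:Wed✓ 1917:Thu 1918:Fri 1919:Sat 1920:Mon✓ 1921:Tue✓ 1922:Wed✓ 1923:Thu 1924:Sat 1925:Sun 1926:Mon✓ 1927:Tue✓ 1928:Thu 1929:Fri 1930:Sat 1931:Sun 1932:Tue✓ 1933:Wed✓ 1934:Thu 1935:Fri 1936:Sun
Years with five Wednesdays: 1905, 1909, 1910, 1911, 1915, 1916, 1920, 1921, 1922, 1926, 1927, 1932, 1933 → 13.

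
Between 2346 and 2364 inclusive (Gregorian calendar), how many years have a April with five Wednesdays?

April has 30 days; it has five Wednesdays when Wednesday falls among the first (month-length − 28) days — i.e. when April 1 is one of Wednesday/Tuesday.
April 1 by year: 2346:Mon 2347:Tue✓ 2348:Thu 2349:Fri 2350:Sat 2351:Sun 2352:Tue✓ 2353:Wed✓ 2354:Thu 2355:Fri 2356:Sun 2357:Mon 2358:Tue✓ 2359:Wed✓ 2360:Fri 2361:Sat 2362:Sun 2363:Mon 2364:Wed✓
Years with five Wednesdays: 2347, 2352, 2353, 2358, 2359, 2364 → 6.

6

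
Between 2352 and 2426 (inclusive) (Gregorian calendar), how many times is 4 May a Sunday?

Track 4 May's weekday year by year (advancing +1, or +2 across a Feb 29):
  2352: Sun ✓  2353: Mon (+1)  2354: Tue (+1)  2355: Wed (+1)  2356: Fri (+2)
  2357: Sat (+1)  2358: Sun (+1) ✓  2359: Mon (+1)  2360: Wed (+2)  2361: Thu (+1)
  2362: Fri (+1)  2363: Sat (+1)  2364: Mon (+2)  2365: Tue (+1)  … (47 more years) …
  2413: Sat (+1)  2414: Sun (+1) ✓  2415: Mon (+1)  2416: Wed (+2)  2417: Thu (+1)
  2418: Fri (+1)  2419: Sat (+1)  2420: Mon (+2)  2421: Tue (+1)  2422: Wed (+1)
  2423: Thu (+1)  2424: Sat (+2)  2425: Sun (+1) ✓  2426: Mon (+1)
Sunday years: 2352, 2358, 2369, 2375, 2380, 2386, 2397, 2403, 2408, 2414, 2425 — 11 in total.

11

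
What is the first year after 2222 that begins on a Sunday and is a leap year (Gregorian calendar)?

Jan 1 advances by 2 weekdays after a leap year and by 1 after a common year.
2222: Jan 1 is Tuesday.
2223: Wednesday
2224: Thursday (leap)
2225: Saturday
2226: Sunday
2227: Monday
2228: Tuesday (leap)
2229: Thursday
2230: Friday
2231: Saturday
2232: Sunday (leap)
2232 begins on a Sunday and is a leap year.

2232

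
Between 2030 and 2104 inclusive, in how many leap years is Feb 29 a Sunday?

Leap years in 2030–2104: 18 of them.
Feb 29 weekday advances by 5 (mod 7) from one leap year to the next four years later (or differs when a century non-leap intervenes).
Leap-day weekdays: 2032:Sun✓ 2036:Fri 2040:Wed 2044:Mon 2048:Sat 2052:Thu 2056:Tue 2060:Sun✓ 2064:Fri 2068:Wed 2072:Mon 2076:Sat 2080:Thu 2084:Tue 2088:Sun✓ 2092:Fri 2096:Wed 2104:Fri
Sunday: 2032, 2060, 2088 → 3.

3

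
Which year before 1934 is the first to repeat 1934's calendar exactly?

Two years share a calendar iff Jan 1 falls on the same weekday and both are leap or both are common. 1934: Jan 1 is Monday, common year.
1933: Jan 1 Sunday, common
1932: Jan 1 Friday, leap
1931: Jan 1 Thursday, common
1930: Jan 1 Wednesday, common
1929: Jan 1 Tuesday, common
1928: Jan 1 Sunday, leap
1927: Jan 1 Saturday, common
1926: Jan 1 Friday, common
1925: Jan 1 Thursday, common
1924: Jan 1 Tuesday, leap
1923: Jan 1 Monday, common
1923 matches on both conditions.

1923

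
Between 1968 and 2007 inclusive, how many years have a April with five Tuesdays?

April has 30 days; it has five Tuesdays when Tuesday falls among the first (month-length − 28) days — i.e. when April 1 is one of Tuesday/Monday.
April 1 by year: 1968:Mon✓ 1969:Tue✓ 1970:Wed 1971:Thu 1972:Sat 1973:Sun 1974:Mon✓ 1975:Tue✓ 1976:Thu 1977:Fri 1978:Sat 1979:Sun 1980:Tue✓ 1981:Wed 1982:Thu …(10 more)… 1993:Thu 1994:Fri 1995:Sat 1996:Mon✓ 1997:Tue✓ 1998:Wed 1999:Thu 2000:Sat 2001:Sun 2002:Mon✓ 2003:Tue✓ 2004:Thu 2005:Fri 2006:Sat 2007:Sun
Years with five Tuesdays: 1968, 1969, 1974, 1975, 1980, 1985, 1986, 1991, 1996, 1997, 2002, 2003 → 12.

12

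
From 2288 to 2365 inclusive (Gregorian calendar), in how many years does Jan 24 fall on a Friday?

Track Jan 24's weekday year by year (advancing +1, or +2 across a Feb 29):
  2288: Tue  2289: Thu (+2)  2290: Fri (+1) ✓  2291: Sat (+1)  2292: Sun (+1)
  2293: Tue (+2)  2294: Wed (+1)  2295: Thu (+1)  2296: Fri (+1) ✓  2297: Sun (+2)
  2298: Mon (+1)  2299: Tue (+1)  2300: Wed (+1)  2301: Thu (+1)  … (50 more years) …
  2352: Thu (+1)  2353: Sat (+2)  2354: Sun (+1)  2355: Mon (+1)  2356: Tue (+1)
  2357: Thu (+2)  2358: Fri (+1) ✓  2359: Sat (+1)  2360: Sun (+1)  2361: Tue (+2)
  2362: Wed (+1)  2363: Thu (+1)  2364: Fri (+1) ✓  2365: Sun (+2)
Friday years: 2290, 2296, 2302, 2308, 2313, 2319, 2330, 2336, 2341, 2347, 2358, 2364 — 12 in total.

12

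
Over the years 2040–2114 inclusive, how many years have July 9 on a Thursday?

Track July 9's weekday year by year (advancing +1, or +2 across a Feb 29):
  2040: Mon  2041: Tue (+1)  2042: Wed (+1)  2043: Thu (+1) ✓  2044: Sat (+2)
  2045: Sun (+1)  2046: Mon (+1)  2047: Tue (+1)  2048: Thu (+2) ✓  2049: Fri (+1)
  2050: Sat (+1)  2051: Sun (+1)  2052: Tue (+2)  2053: Wed (+1)  … (47 more years) …
  2101: Sat (+1)  2102: Sun (+1)  2103: Mon (+1)  2104: Wed (+2)  2105: Thu (+1) ✓
  2106: Fri (+1)  2107: Sat (+1)  2108: Mon (+2)  2109: Tue (+1)  2110: Wed (+1)
  2111: Thu (+1) ✓  2112: Sat (+2)  2113: Sun (+1)  2114: Mon (+1)
Thursday years: 2043, 2048, 2054, 2065, 2071, 2076, 2082, 2093, 2099, 2105, 2111 — 11 in total.

11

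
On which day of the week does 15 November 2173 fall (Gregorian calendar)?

January 1, 2173 is a Friday.
November 15 is day 319 of the year, i.e. 318 days after Jan 1.
318 mod 7 = 3, so advance 3 weekdays from Friday: Monday.

Monday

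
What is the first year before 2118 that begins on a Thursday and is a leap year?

2088

Jan 1 advances by 2 weekdays after a leap year and by 1 after a common year.
2118: Jan 1 is Saturday.
2117: Friday
2116: Wednesday (leap)
2115: Tuesday
2114: Monday
2113: Sunday
2112: Friday (leap)
2111: Thursday
2110: Wednesday
2109: Tuesday
2108: Sunday (leap)
2107: Saturday
2106: Friday
2105: Thursday
2104: Tuesday (leap)
2103: Monday
2102: Sunday
2101: Saturday
2100: Friday
2099: Thursday
2098: Wednesday
2097: Tuesday
2096: Sunday (leap)
2095: Saturday
2094: Friday
2093: Thursday
2092: Tuesday (leap)
2091: Monday
2090: Sunday
2089: Saturday
2088: Thursday (leap)
2088 begins on a Thursday and is a leap year.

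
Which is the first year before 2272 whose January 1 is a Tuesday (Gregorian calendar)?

2267

Jan 1 advances by 2 weekdays after a leap year and by 1 after a common year.
2272: Jan 1 is Monday (leap).
2271: Sunday
2270: Saturday
2269: Friday
2268: Wednesday (leap)
2267: Tuesday
2267 begins on a Tuesday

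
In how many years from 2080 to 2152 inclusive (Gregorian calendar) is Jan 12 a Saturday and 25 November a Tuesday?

3

Check each year's weekday for Jan 12 and 25 November:
  2080: Fri/Mon  2081: Sun/Tue  2082: Mon/Wed  2083: Tue/Thu  2084: Wed/Sat  2085: Fri/Sun  2086: Sat/Mon  2087: Sun/Tue  2088: Mon/Thu  2089: Wed/Fri  2090: Thu/Sat  2091: Fri/Sun  2092: Sat/Tue ✓  2093: Mon/Wed  …(45 more)…  2139: Mon/Wed  2140: Tue/Fri  2141: Thu/Sat  2142: Fri/Sun  2143: Sat/Mon  2144: Sun/Wed  2145: Tue/Thu  2146: Wed/Fri  2147: Thu/Sat  2148: Fri/Mon  2149: Sun/Tue  2150: Mon/Wed  2151: Tue/Thu  2152: Wed/Sat
Both conditions hold in: 2092, 2104, 2132 — 3.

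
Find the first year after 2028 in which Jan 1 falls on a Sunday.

2034

Jan 1 advances by 2 weekdays after a leap year and by 1 after a common year.
2028: Jan 1 is Saturday (leap).
2029: Monday
2030: Tuesday
2031: Wednesday
2032: Thursday (leap)
2033: Saturday
2034: Sunday
2034 begins on a Sunday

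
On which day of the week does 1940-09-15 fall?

Sunday

January 1, 1940 is a Monday.
September 15 is day 259 of the year, i.e. 258 days after Jan 1.
258 mod 7 = 6, so advance 6 weekdays from Monday: Sunday.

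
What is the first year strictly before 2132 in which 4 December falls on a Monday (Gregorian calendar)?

From one year to the next, a fixed date's weekday advances by 1, or by 2 when a Feb 29 lies between the two dates.
2132: December 4 is Thursday.
2131: Tuesday (−2)
2130: Monday (−1)
4 December falls on a Monday in 2130.

2130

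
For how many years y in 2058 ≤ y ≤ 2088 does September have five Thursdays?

September has 30 days; it has five Thursdays when Thursday falls among the first (month-length − 28) days — i.e. when September 1 is one of Thursday/Wednesday.
September 1 by year: 2058:Sun 2059:Mon 2060:Wed✓ 2061:Thu✓ 2062:Fri 2063:Sat 2064:Mon 2065:Tue 2066:Wed✓ 2067:Thu✓ 2068:Sat 2069:Sun 2070:Mon 2071:Tue 2072:Thu✓ 2073:Fri 2074:Sat 2075:Sun 2076:Tue 2077:Wed✓ 2078:Thu✓ 2079:Fri 2080:Sun 2081:Mon 2082:Tue 2083:Wed✓ 2084:Fri 2085:Sat 2086:Sun 2087:Mon 2088:Wed✓
Years with five Thursdays: 2060, 2061, 2066, 2067, 2072, 2077, 2078, 2083, 2088 → 9.

9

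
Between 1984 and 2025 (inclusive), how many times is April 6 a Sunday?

6

Track April 6's weekday year by year (advancing +1, or +2 across a Feb 29):
  1984: Fri  1985: Sat (+1)  1986: Sun (+1) ✓  1987: Mon (+1)  1988: Wed (+2)
  1989: Thu (+1)  1990: Fri (+1)  1991: Sat (+1)  1992: Mon (+2)  1993: Tue (+1)
  1994: Wed (+1)  1995: Thu (+1)  1996: Sat (+2)  1997: Sun (+1) ✓  … (14 more years) …
  2012: Fri (+2)  2013: Sat (+1)  2014: Sun (+1) ✓  2015: Mon (+1)  2016: Wed (+2)
  2017: Thu (+1)  2018: Fri (+1)  2019: Sat (+1)  2020: Mon (+2)  2021: Tue (+1)
  2022: Wed (+1)  2023: Thu (+1)  2024: Sat (+2)  2025: Sun (+1) ✓
Sunday years: 1986, 1997, 2003, 2008, 2014, 2025 — 6 in total.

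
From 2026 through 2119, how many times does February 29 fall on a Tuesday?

Leap years in 2026–2119: 22 of them.
Feb 29 weekday advances by 5 (mod 7) from one leap year to the next four years later (or differs when a century non-leap intervenes).
Leap-day weekdays: 2028:Tue✓ 2032:Sun 2036:Fri 2040:Wed 2044:Mon 2048:Sat 2052:Thu 2056:Tue✓ 2060:Sun 2064:Fri 2068:Wed 2072:Mon 2076:Sat 2080:Thu 2084:Tue✓ 2088:Sun 2092:Fri 2096:Wed 2104:Fri 2108:Wed 2112:Mon 2116:Sat
Tuesday: 2028, 2056, 2084 → 3.

3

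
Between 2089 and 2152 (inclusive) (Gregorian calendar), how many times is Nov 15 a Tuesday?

10

Track Nov 15's weekday year by year (advancing +1, or +2 across a Feb 29):
  2089: Tue ✓  2090: Wed (+1)  2091: Thu (+1)  2092: Sat (+2)  2093: Sun (+1)
  2094: Mon (+1)  2095: Tue (+1) ✓  2096: Thu (+2)  2097: Fri (+1)  2098: Sat (+1)
  2099: Sun (+1)  2100: Mon (+1)  2101: Tue (+1) ✓  2102: Wed (+1)  … (36 more years) …
  2139: Sun (+1)  2140: Tue (+2) ✓  2141: Wed (+1)  2142: Thu (+1)  2143: Fri (+1)
  2144: Sun (+2)  2145: Mon (+1)  2146: Tue (+1) ✓  2147: Wed (+1)  2148: Fri (+2)
  2149: Sat (+1)  2150: Sun (+1)  2151: Mon (+1)  2152: Wed (+2)
Tuesday years: 2089, 2095, 2101, 2107, 2112, 2118, 2129, 2135, 2140, 2146 — 10 in total.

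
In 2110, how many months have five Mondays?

4

A month of length L has five Mondays iff its first Monday is on day ≤ L−28 (so day 1–3 in a 31-day month, 1–2 in a 30-day month, day 1 in a leap February).
Checking each month of 2110: Jan starts Wed (31d); Feb starts Sat (28d); Mar starts Sat (31d) ✓; Apr starts Tue (30d); May starts Thu (31d); Jun starts Sun (30d) ✓; Jul starts Tue (31d); Aug starts Fri (31d); Sep starts Mon (30d) ✓; Oct starts Wed (31d); Nov starts Sat (30d); Dec starts Mon (31d) ✓.
Five-Monday months: March, June, September, December → 4.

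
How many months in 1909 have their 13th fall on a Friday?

1

Check the 13th of each month of 1909: Jan 13: Wed, Feb 13: Sat, Mar 13: Sat, Apr 13: Tue, May 13: Thu, Jun 13: Sun, Jul 13: Tue, Aug 13: Fri, Sep 13: Mon, Oct 13: Wed, Nov 13: Sat, Dec 13: Mon.
Friday occurs in August — 1 month.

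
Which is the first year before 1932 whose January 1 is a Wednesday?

Jan 1 advances by 2 weekdays after a leap year and by 1 after a common year.
1932: Jan 1 is Friday (leap).
1931: Thursday
1930: Wednesday
1930 begins on a Wednesday

1930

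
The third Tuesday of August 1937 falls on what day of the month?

August 1, 1937 is a Sunday, so the first Tuesday is the 3rd.
The third Tuesday is 3 + 14 = 17.

17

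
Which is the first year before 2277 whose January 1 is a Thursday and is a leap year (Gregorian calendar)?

2252

Jan 1 advances by 2 weekdays after a leap year and by 1 after a common year.
2277: Jan 1 is Monday.
2276: Saturday (leap)
2275: Friday
2274: Thursday
2273: Wednesday
2272: Monday (leap)
2271: Sunday
2270: Saturday
2269: Friday
2268: Wednesday (leap)
2267: Tuesday
2266: Monday
2265: Sunday
2264: Friday (leap)
2263: Thursday
2262: Wednesday
2261: Tuesday
2260: Sunday (leap)
2259: Saturday
2258: Friday
2257: Thursday
2256: Tuesday (leap)
2255: Monday
2254: Sunday
2253: Saturday
2252: Thursday (leap)
2252 begins on a Thursday and is a leap year.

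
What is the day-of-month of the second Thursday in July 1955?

14

July 1, 1955 is a Friday, so the first Thursday is the 7th.
The second Thursday is 7 + 7 = 14.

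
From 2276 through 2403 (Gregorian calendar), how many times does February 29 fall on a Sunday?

4

Leap years in 2276–2403: 31 of them.
Feb 29 weekday advances by 5 (mod 7) from one leap year to the next four years later (or differs when a century non-leap intervenes).
Leap-day weekdays: 2276:Tue 2280:Sun✓ 2284:Fri 2288:Wed 2292:Mon 2296:Sat 2304:Mon 2308:Sat 2312:Thu 2316:Tue 2320:Sun✓ 2324:Fri 2328:Wed …(5 more)… 2352:Fri 2356:Wed 2360:Mon 2364:Sat 2368:Thu 2372:Tue 2376:Sun✓ 2380:Fri 2384:Wed 2388:Mon 2392:Sat 2396:Thu 2400:Tue
Sunday: 2280, 2320, 2348, 2376 → 4.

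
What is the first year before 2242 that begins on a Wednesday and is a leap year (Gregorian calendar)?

2240

Jan 1 advances by 2 weekdays after a leap year and by 1 after a common year.
2242: Jan 1 is Saturday.
2241: Friday
2240: Wednesday (leap)
2240 begins on a Wednesday and is a leap year.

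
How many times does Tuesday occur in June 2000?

4

June 2000 has 30 days and begins on Thursday.
The first Tuesday is June 6.
Tuesdays fall on 6, 13, 20, 27 — that's 4.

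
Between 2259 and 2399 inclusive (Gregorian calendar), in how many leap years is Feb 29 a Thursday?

5

Leap years in 2259–2399: 34 of them.
Feb 29 weekday advances by 5 (mod 7) from one leap year to the next four years later (or differs when a century non-leap intervenes).
Leap-day weekdays: 2260:Wed 2264:Mon 2268:Sat 2272:Thu✓ 2276:Tue 2280:Sun 2284:Fri 2288:Wed 2292:Mon 2296:Sat 2304:Mon 2308:Sat 2312:Thu✓ …(8 more)… 2348:Sun 2352:Fri 2356:Wed 2360:Mon 2364:Sat 2368:Thu✓ 2372:Tue 2376:Sun 2380:Fri 2384:Wed 2388:Mon 2392:Sat 2396:Thu✓
Thursday: 2272, 2312, 2340, 2368, 2396 → 5.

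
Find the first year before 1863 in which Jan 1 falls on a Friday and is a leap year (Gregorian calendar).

Jan 1 advances by 2 weekdays after a leap year and by 1 after a common year.
1863: Jan 1 is Thursday.
1862: Wednesday
1861: Tuesday
1860: Sunday (leap)
1859: Saturday
1858: Friday
1857: Thursday
1856: Tuesday (leap)
1855: Monday
1854: Sunday
1853: Saturday
1852: Thursday (leap)
1851: Wednesday
1850: Tuesday
1849: Monday
1848: Saturday (leap)
1847: Friday
1846: Thursday
1845: Wednesday
1844: Monday (leap)
1843: Sunday
1842: Saturday
1841: Friday
1840: Wednesday (leap)
1839: Tuesday
1838: Monday
1837: Sunday
1836: Friday (leap)
1836 begins on a Friday and is a leap year.

1836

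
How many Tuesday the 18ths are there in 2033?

Check the 18th of each month of 2033: Jan 18: Tue, Feb 18: Fri, Mar 18: Fri, Apr 18: Mon, May 18: Wed, Jun 18: Sat, Jul 18: Mon, Aug 18: Thu, Sep 18: Sun, Oct 18: Tue, Nov 18: Fri, Dec 18: Sun.
Tuesday occurs in January, October — 2 months.

2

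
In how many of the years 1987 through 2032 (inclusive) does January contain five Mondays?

January has 31 days; it has five Mondays when Monday falls among the first (month-length − 28) days — i.e. when January 1 is one of Monday/Sunday/Saturday.
January 1 by year: 1987:Thu 1988:Fri 1989:Sun✓ 1990:Mon✓ 1991:Tue 1992:Wed 1993:Fri 1994:Sat✓ 1995:Sun✓ 1996:Mon✓ 1997:Wed 1998:Thu 1999:Fri 2000:Sat✓ 2001:Mon✓ …(16 more)… 2018:Mon✓ 2019:Tue 2020:Wed 2021:Fri 2022:Sat✓ 2023:Sun✓ 2024:Mon✓ 2025:Wed 2026:Thu 2027:Fri 2028:Sat✓ 2029:Mon✓ 2030:Tue 2031:Wed 2032:Thu
Years with five Mondays: 1989, 1990, 1994, 1995, 1996, 2000, 2001, 2005, 2006, 2007, 2011, 2012, 2017, 2018, 2022, 2023, 2024, 2028, 2029 → 19.

19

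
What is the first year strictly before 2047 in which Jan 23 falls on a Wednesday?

2041

From one year to the next, a fixed date's weekday advances by 1, or by 2 when a Feb 29 lies between the two dates.
2047: January 23 is Wednesday.
2046: Tuesday (−1)
2045: Monday (−1)
2044: Saturday (−2)
2043: Friday (−1)
2042: Thursday (−1)
2041: Wednesday (−1)
Jan 23 falls on a Wednesday in 2041.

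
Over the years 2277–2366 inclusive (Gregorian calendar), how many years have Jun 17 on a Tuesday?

12

Track Jun 17's weekday year by year (advancing +1, or +2 across a Feb 29):
  2277: Sun  2278: Mon (+1)  2279: Tue (+1) ✓  2280: Thu (+2)  2281: Fri (+1)
  2282: Sat (+1)  2283: Sun (+1)  2284: Tue (+2) ✓  2285: Wed (+1)  2286: Thu (+1)
  2287: Fri (+1)  2288: Sun (+2)  2289: Mon (+1)  2290: Tue (+1) ✓  … (62 more years) …
  2353: Wed (+1)  2354: Thu (+1)  2355: Fri (+1)  2356: Sun (+2)  2357: Mon (+1)
  2358: Tue (+1) ✓  2359: Wed (+1)  2360: Fri (+2)  2361: Sat (+1)  2362: Sun (+1)
  2363: Mon (+1)  2364: Wed (+2)  2365: Thu (+1)  2366: Fri (+1)
Tuesday years: 2279, 2284, 2290, 2302, 2313, 2319, 2324, 2330, 2341, 2347, 2352, 2358 — 12 in total.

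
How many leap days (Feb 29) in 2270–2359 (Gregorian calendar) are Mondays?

3

Leap years in 2270–2359: 21 of them.
Feb 29 weekday advances by 5 (mod 7) from one leap year to the next four years later (or differs when a century non-leap intervenes).
Leap-day weekdays: 2272:Thu 2276:Tue 2280:Sun 2284:Fri 2288:Wed 2292:Mon✓ 2296:Sat 2304:Mon✓ 2308:Sat 2312:Thu 2316:Tue 2320:Sun 2324:Fri 2328:Wed 2332:Mon✓ 2336:Sat 2340:Thu 2344:Tue 2348:Sun 2352:Fri 2356:Wed
Monday: 2292, 2304, 2332 → 3.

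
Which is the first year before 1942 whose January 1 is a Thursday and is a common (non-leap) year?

Jan 1 advances by 2 weekdays after a leap year and by 1 after a common year.
1942: Jan 1 is Thursday.
1941: Wednesday
1940: Monday (leap)
1939: Sunday
1938: Saturday
1937: Friday
1936: Wednesday (leap)
1935: Tuesday
1934: Monday
1933: Sunday
1932: Friday (leap)
1931: Thursday
1931 begins on a Thursday and is a common year.

1931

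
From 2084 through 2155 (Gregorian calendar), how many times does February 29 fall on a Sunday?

2

Leap years in 2084–2155: 17 of them.
Feb 29 weekday advances by 5 (mod 7) from one leap year to the next four years later (or differs when a century non-leap intervenes).
Leap-day weekdays: 2084:Tue 2088:Sun✓ 2092:Fri 2096:Wed 2104:Fri 2108:Wed 2112:Mon 2116:Sat 2120:Thu 2124:Tue 2128:Sun✓ 2132:Fri 2136:Wed 2140:Mon 2144:Sat 2148:Thu 2152:Tue
Sunday: 2088, 2128 → 2.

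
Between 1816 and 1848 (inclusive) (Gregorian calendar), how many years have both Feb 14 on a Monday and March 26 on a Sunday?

2

Check each year's weekday for Feb 14 and March 26:
  1816: Wed/Tue  1817: Fri/Wed  1818: Sat/Thu  1819: Sun/Fri  1820: Mon/Sun ✓  1821: Wed/Mon  1822: Thu/Tue  1823: Fri/Wed  1824: Sat/Fri  1825: Mon/Sat  1826: Tue/Sun  1827: Wed/Mon  1828: Thu/Wed  1829: Sat/Thu  …(5 more)…  1835: Sat/Thu  1836: Sun/Sat  1837: Tue/Sun  1838: Wed/Mon  1839: Thu/Tue  1840: Fri/Thu  1841: Sun/Fri  1842: Mon/Sat  1843: Tue/Sun  1844: Wed/Tue  1845: Fri/Wed  1846: Sat/Thu  1847: Sun/Fri  1848: Mon/Sun ✓
Both conditions hold in: 1820, 1848 — 2.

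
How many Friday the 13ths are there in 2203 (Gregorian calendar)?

Check the 13th of each month of 2203: Jan 13: Thu, Feb 13: Sun, Mar 13: Sun, Apr 13: Wed, May 13: Fri, Jun 13: Mon, Jul 13: Wed, Aug 13: Sat, Sep 13: Tue, Oct 13: Thu, Nov 13: Sun, Dec 13: Tue.
Friday occurs in May — 1 month.

1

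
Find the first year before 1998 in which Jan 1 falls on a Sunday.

1995

Jan 1 advances by 2 weekdays after a leap year and by 1 after a common year.
1998: Jan 1 is Thursday.
1997: Wednesday
1996: Monday (leap)
1995: Sunday
1995 begins on a Sunday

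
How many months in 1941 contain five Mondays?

A month of length L has five Mondays iff its first Monday is on day ≤ L−28 (so day 1–3 in a 31-day month, 1–2 in a 30-day month, day 1 in a leap February).
Checking each month of 1941: Jan starts Wed (31d); Feb starts Sat (28d); Mar starts Sat (31d) ✓; Apr starts Tue (30d); May starts Thu (31d); Jun starts Sun (30d) ✓; Jul starts Tue (31d); Aug starts Fri (31d); Sep starts Mon (30d) ✓; Oct starts Wed (31d); Nov starts Sat (30d); Dec starts Mon (31d) ✓.
Five-Monday months: March, June, September, December → 4.

4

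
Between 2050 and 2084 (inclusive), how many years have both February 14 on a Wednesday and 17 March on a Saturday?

3

Check each year's weekday for February 14 and 17 March:
  2050: Mon/Thu  2051: Tue/Fri  2052: Wed/Sun  2053: Fri/Mon  2054: Sat/Tue  2055: Sun/Wed  2056: Mon/Fri  2057: Wed/Sat ✓  2058: Thu/Sun  2059: Fri/Mon  2060: Sat/Wed  2061: Mon/Thu  2062: Tue/Fri  2063: Wed/Sat ✓  …(7 more)…  2071: Sat/Tue  2072: Sun/Thu  2073: Tue/Fri  2074: Wed/Sat ✓  2075: Thu/Sun  2076: Fri/Tue  2077: Sun/Wed  2078: Mon/Thu  2079: Tue/Fri  2080: Wed/Sun  2081: Fri/Mon  2082: Sat/Tue  2083: Sun/Wed  2084: Mon/Fri
Both conditions hold in: 2057, 2063, 2074 — 3.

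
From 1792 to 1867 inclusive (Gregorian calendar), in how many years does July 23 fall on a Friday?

9

Track July 23's weekday year by year (advancing +1, or +2 across a Feb 29):
  1792: Mon  1793: Tue (+1)  1794: Wed (+1)  1795: Thu (+1)  1796: Sat (+2)
  1797: Sun (+1)  1798: Mon (+1)  1799: Tue (+1)  1800: Wed (+1)  1801: Thu (+1)
  1802: Fri (+1) ✓  1803: Sat (+1)  1804: Mon (+2)  1805: Tue (+1)  … (48 more years) …
  1854: Sun (+1)  1855: Mon (+1)  1856: Wed (+2)  1857: Thu (+1)  1858: Fri (+1) ✓
  1859: Sat (+1)  1860: Mon (+2)  1861: Tue (+1)  1862: Wed (+1)  1863: Thu (+1)
  1864: Sat (+2)  1865: Sun (+1)  1866: Mon (+1)  1867: Tue (+1)
Friday years: 1802, 1813, 1819, 1824, 1830, 1841, 1847, 1852, 1858 — 9 in total.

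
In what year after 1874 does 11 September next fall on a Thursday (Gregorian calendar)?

From one year to the next, a fixed date's weekday advances by 1, or by 2 when a Feb 29 lies between the two dates.
1874: September 11 is Friday.
1875: Saturday (+1)
1876: Monday (+2)
1877: Tuesday (+1)
1878: Wednesday (+1)
1879: Thursday (+1)
11 September falls on a Thursday in 1879.

1879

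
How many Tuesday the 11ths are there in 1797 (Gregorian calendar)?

Check the 11th of each month of 1797: Jan 11: Wed, Feb 11: Sat, Mar 11: Sat, Apr 11: Tue, May 11: Thu, Jun 11: Sun, Jul 11: Tue, Aug 11: Fri, Sep 11: Mon, Oct 11: Wed, Nov 11: Sat, Dec 11: Mon.
Tuesday occurs in April, July — 2 months.

2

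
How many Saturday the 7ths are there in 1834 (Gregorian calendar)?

Check the 7th of each month of 1834: Jan 7: Tue, Feb 7: Fri, Mar 7: Fri, Apr 7: Mon, May 7: Wed, Jun 7: Sat, Jul 7: Mon, Aug 7: Thu, Sep 7: Sun, Oct 7: Tue, Nov 7: Fri, Dec 7: Sun.
Saturday occurs in June — 1 month.

1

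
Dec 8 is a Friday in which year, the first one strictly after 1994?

1995

From one year to the next, a fixed date's weekday advances by 1, or by 2 when a Feb 29 lies between the two dates.
1994: December 8 is Thursday.
1995: Friday (+1)
Dec 8 falls on a Friday in 1995.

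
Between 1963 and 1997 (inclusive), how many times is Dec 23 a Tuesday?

5

Track Dec 23's weekday year by year (advancing +1, or +2 across a Feb 29):
  1963: Mon  1964: Wed (+2)  1965: Thu (+1)  1966: Fri (+1)  1967: Sat (+1)
  1968: Mon (+2)  1969: Tue (+1) ✓  1970: Wed (+1)  1971: Thu (+1)  1972: Sat (+2)
  1973: Sun (+1)  1974: Mon (+1)  1975: Tue (+1) ✓  1976: Thu (+2)  … (7 more years) …
  1984: Sun (+2)  1985: Mon (+1)  1986: Tue (+1) ✓  1987: Wed (+1)  1988: Fri (+2)
  1989: Sat (+1)  1990: Sun (+1)  1991: Mon (+1)  1992: Wed (+2)  1993: Thu (+1)
  1994: Fri (+1)  1995: Sat (+1)  1996: Mon (+2)  1997: Tue (+1) ✓
Tuesday years: 1969, 1975, 1980, 1986, 1997 — 5 in total.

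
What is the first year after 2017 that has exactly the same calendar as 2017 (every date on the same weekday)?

Two years share a calendar iff Jan 1 falls on the same weekday and both are leap or both are common. 2017: Jan 1 is Sunday, common year.
2018: Jan 1 Monday, common
2019: Jan 1 Tuesday, common
2020: Jan 1 Wednesday, leap
2021: Jan 1 Friday, common
2022: Jan 1 Saturday, common
2023: Jan 1 Sunday, common
2023 matches on both conditions.

2023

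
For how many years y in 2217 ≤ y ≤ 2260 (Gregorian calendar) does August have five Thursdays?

August has 31 days; it has five Thursdays when Thursday falls among the first (month-length − 28) days — i.e. when August 1 is one of Thursday/Wednesday/Tuesday.
August 1 by year: 2217:Fri 2218:Sat 2219:Sun 2220:Tue✓ 2221:Wed✓ 2222:Thu✓ 2223:Fri 2224:Sun 2225:Mon 2226:Tue✓ 2227:Wed✓ 2228:Fri 2229:Sat 2230:Sun 2231:Mon …(14 more)… 2246:Sat 2247:Sun 2248:Tue✓ 2249:Wed✓ 2250:Thu✓ 2251:Fri 2252:Sun 2253:Mon 2254:Tue✓ 2255:Wed✓ 2256:Fri 2257:Sat 2258:Sun 2259:Mon 2260:Wed✓
Years with five Thursdays: 2220, 2221, 2222, 2226, 2227, 2232, 2233, 2237, 2238, 2239, 2243, 2244, 2248, 2249, 2250, 2254, 2255, 2260 → 18.

18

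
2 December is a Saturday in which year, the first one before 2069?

2062

From one year to the next, a fixed date's weekday advances by 1, or by 2 when a Feb 29 lies between the two dates.
2069: December 2 is Monday.
2068: Sunday (−1)
2067: Friday (−2)
2066: Thursday (−1)
2065: Wednesday (−1)
2064: Tuesday (−1)
2063: Sunday (−2)
2062: Saturday (−1)
2 December falls on a Saturday in 2062.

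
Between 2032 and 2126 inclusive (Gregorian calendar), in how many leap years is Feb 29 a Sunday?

3

Leap years in 2032–2126: 23 of them.
Feb 29 weekday advances by 5 (mod 7) from one leap year to the next four years later (or differs when a century non-leap intervenes).
Leap-day weekdays: 2032:Sun✓ 2036:Fri 2040:Wed 2044:Mon 2048:Sat 2052:Thu 2056:Tue 2060:Sun✓ 2064:Fri 2068:Wed 2072:Mon 2076:Sat 2080:Thu 2084:Tue 2088:Sun✓ 2092:Fri 2096:Wed 2104:Fri 2108:Wed 2112:Mon 2116:Sat 2120:Thu 2124:Tue
Sunday: 2032, 2060, 2088 → 3.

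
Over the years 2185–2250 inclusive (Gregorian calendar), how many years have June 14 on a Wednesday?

Track June 14's weekday year by year (advancing +1, or +2 across a Feb 29):
  2185: Tue  2186: Wed (+1) ✓  2187: Thu (+1)  2188: Sat (+2)  2189: Sun (+1)
  2190: Mon (+1)  2191: Tue (+1)  2192: Thu (+2)  2193: Fri (+1)  2194: Sat (+1)
  2195: Sun (+1)  2196: Tue (+2)  2197: Wed (+1) ✓  2198: Thu (+1)  … (38 more years) …
  2237: Wed (+1) ✓  2238: Thu (+1)  2239: Fri (+1)  2240: Sun (+2)  2241: Mon (+1)
  2242: Tue (+1)  2243: Wed (+1) ✓  2244: Fri (+2)  2245: Sat (+1)  2246: Sun (+1)
  2247: Mon (+1)  2248: Wed (+2) ✓  2249: Thu (+1)  2250: Fri (+1)
Wednesday years: 2186, 2197, 2209, 2215, 2220, 2226, 2237, 2243, 2248 — 9 in total.

9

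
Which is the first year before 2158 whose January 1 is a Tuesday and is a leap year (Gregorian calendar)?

Jan 1 advances by 2 weekdays after a leap year and by 1 after a common year.
2158: Jan 1 is Sunday.
2157: Saturday
2156: Thursday (leap)
2155: Wednesday
2154: Tuesday
2153: Monday
2152: Saturday (leap)
2151: Friday
2150: Thursday
2149: Wednesday
2148: Monday (leap)
2147: Sunday
2146: Saturday
2145: Friday
2144: Wednesday (leap)
2143: Tuesday
2142: Monday
2141: Sunday
2140: Friday (leap)
2139: Thursday
2138: Wednesday
2137: Tuesday
2136: Sunday (leap)
2135: Saturday
2134: Friday
2133: Thursday
2132: Tuesday (leap)
2132 begins on a Tuesday and is a leap year.

2132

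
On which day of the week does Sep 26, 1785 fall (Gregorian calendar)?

January 1, 1785 is a Saturday.
September 26 is day 269 of the year, i.e. 268 days after Jan 1.
268 mod 7 = 2, so advance 2 weekdays from Saturday: Monday.

Monday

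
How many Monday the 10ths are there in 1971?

Check the 10th of each month of 1971: Jan 10: Sun, Feb 10: Wed, Mar 10: Wed, Apr 10: Sat, May 10: Mon, Jun 10: Thu, Jul 10: Sat, Aug 10: Tue, Sep 10: Fri, Oct 10: Sun, Nov 10: Wed, Dec 10: Fri.
Monday occurs in May — 1 month.

1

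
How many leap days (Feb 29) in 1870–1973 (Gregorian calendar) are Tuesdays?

4

Leap years in 1870–1973: 25 of them.
Feb 29 weekday advances by 5 (mod 7) from one leap year to the next four years later (or differs when a century non-leap intervenes).
Leap-day weekdays: 1872:Thu 1876:Tue✓ 1880:Sun 1884:Fri 1888:Wed 1892:Mon 1896:Sat 1904:Mon 1908:Sat 1912:Thu 1916:Tue✓ 1920:Sun 1924:Fri 1928:Wed 1932:Mon 1936:Sat 1940:Thu 1944:Tue✓ 1948:Sun 1952:Fri 1956:Wed 1960:Mon 1964:Sat 1968:Thu 1972:Tue✓
Tuesday: 1876, 1916, 1944, 1972 → 4.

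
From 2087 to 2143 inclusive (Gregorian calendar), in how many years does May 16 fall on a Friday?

Track May 16's weekday year by year (advancing +1, or +2 across a Feb 29):
  2087: Fri ✓  2088: Sun (+2)  2089: Mon (+1)  2090: Tue (+1)  2091: Wed (+1)
  2092: Fri (+2) ✓  2093: Sat (+1)  2094: Sun (+1)  2095: Mon (+1)  2096: Wed (+2)
  2097: Thu (+1)  2098: Fri (+1) ✓  2099: Sat (+1)  2100: Sun (+1)  … (29 more years) …
  2130: Tue (+1)  2131: Wed (+1)  2132: Fri (+2) ✓  2133: Sat (+1)  2134: Sun (+1)
  2135: Mon (+1)  2136: Wed (+2)  2137: Thu (+1)  2138: Fri (+1) ✓  2139: Sat (+1)
  2140: Mon (+2)  2141: Tue (+1)  2142: Wed (+1)  2143: Thu (+1)
Friday years: 2087, 2092, 2098, 2104, 2110, 2121, 2127, 2132, 2138 — 9 in total.

9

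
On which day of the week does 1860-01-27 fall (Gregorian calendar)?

January 1, 1860 is a Sunday.
January 27 is day 27 of the year, i.e. 26 days after Jan 1.
26 mod 7 = 5, so advance 5 weekdays from Sunday: Friday.

Friday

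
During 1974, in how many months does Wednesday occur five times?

A month of length L has five Wednesdays iff its first Wednesday is on day ≤ L−28 (so day 1–3 in a 31-day month, 1–2 in a 30-day month, day 1 in a leap February).
Checking each month of 1974: Jan starts Tue (31d) ✓; Feb starts Fri (28d); Mar starts Fri (31d); Apr starts Mon (30d); May starts Wed (31d) ✓; Jun starts Sat (30d); Jul starts Mon (31d) ✓; Aug starts Thu (31d); Sep starts Sun (30d); Oct starts Tue (31d) ✓; Nov starts Fri (30d); Dec starts Sun (31d).
Five-Wednesday months: January, May, July, October → 4.

4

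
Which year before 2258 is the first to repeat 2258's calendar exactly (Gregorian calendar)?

2247

Two years share a calendar iff Jan 1 falls on the same weekday and both are leap or both are common. 2258: Jan 1 is Friday, common year.
2257: Jan 1 Thursday, common
2256: Jan 1 Tuesday, leap
2255: Jan 1 Monday, common
2254: Jan 1 Sunday, common
2253: Jan 1 Saturday, common
2252: Jan 1 Thursday, leap
2251: Jan 1 Wednesday, common
2250: Jan 1 Tuesday, common
2249: Jan 1 Monday, common
2248: Jan 1 Saturday, leap
2247: Jan 1 Friday, common
2247 matches on both conditions.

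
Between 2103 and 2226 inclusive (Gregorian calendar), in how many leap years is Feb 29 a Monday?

5

Leap years in 2103–2226: 30 of them.
Feb 29 weekday advances by 5 (mod 7) from one leap year to the next four years later (or differs when a century non-leap intervenes).
Leap-day weekdays: 2104:Fri 2108:Wed 2112:Mon✓ 2116:Sat 2120:Thu 2124:Tue 2128:Sun 2132:Fri 2136:Wed 2140:Mon✓ 2144:Sat 2148:Thu 2152:Tue …(4 more)… 2172:Sat 2176:Thu 2180:Tue 2184:Sun 2188:Fri 2192:Wed 2196:Mon✓ 2204:Wed 2208:Mon✓ 2212:Sat 2216:Thu 2220:Tue 2224:Sun
Monday: 2112, 2140, 2168, 2196, 2208 → 5.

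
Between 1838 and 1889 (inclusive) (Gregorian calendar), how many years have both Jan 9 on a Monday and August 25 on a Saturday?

Check each year's weekday for Jan 9 and August 25:
  1838: Tue/Sat  1839: Wed/Sun  1840: Thu/Tue  1841: Sat/Wed  1842: Sun/Thu  1843: Mon/Fri  1844: Tue/Sun  1845: Thu/Mon  1846: Fri/Tue  1847: Sat/Wed  1848: Sun/Fri  1849: Tue/Sat  1850: Wed/Sun  1851: Thu/Mon  …(24 more)…  1876: Sun/Fri  1877: Tue/Sat  1878: Wed/Sun  1879: Thu/Mon  1880: Fri/Wed  1881: Sun/Thu  1882: Mon/Fri  1883: Tue/Sat  1884: Wed/Mon  1885: Fri/Tue  1886: Sat/Wed  1887: Sun/Thu  1888: Mon/Sat ✓  1889: Wed/Sun
Both conditions hold in: 1860, 1888 — 2.

2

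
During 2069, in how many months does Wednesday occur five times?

A month of length L has five Wednesdays iff its first Wednesday is on day ≤ L−28 (so day 1–3 in a 31-day month, 1–2 in a 30-day month, day 1 in a leap February).
Checking each month of 2069: Jan starts Tue (31d) ✓; Feb starts Fri (28d); Mar starts Fri (31d); Apr starts Mon (30d); May starts Wed (31d) ✓; Jun starts Sat (30d); Jul starts Mon (31d) ✓; Aug starts Thu (31d); Sep starts Sun (30d); Oct starts Tue (31d) ✓; Nov starts Fri (30d); Dec starts Sun (31d).
Five-Wednesday months: January, May, July, October → 4.

4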